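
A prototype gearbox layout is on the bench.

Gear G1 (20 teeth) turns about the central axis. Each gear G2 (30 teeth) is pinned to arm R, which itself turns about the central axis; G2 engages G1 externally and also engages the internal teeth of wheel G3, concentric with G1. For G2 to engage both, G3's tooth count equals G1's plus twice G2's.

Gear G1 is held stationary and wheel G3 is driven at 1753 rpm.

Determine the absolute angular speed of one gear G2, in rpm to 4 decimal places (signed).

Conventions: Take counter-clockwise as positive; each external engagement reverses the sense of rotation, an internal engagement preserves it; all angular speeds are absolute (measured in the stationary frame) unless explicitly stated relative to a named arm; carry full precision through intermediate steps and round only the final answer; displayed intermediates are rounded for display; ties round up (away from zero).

+2337.3333 rpm

class = planetary set [G3 = 20+2·30 = 80; Willis about the carrier]
normalise by the input: solve with ω_ring = 1, then scale by 1753 rpm
ring teeth: 20 + 2·30 = 80
20(ω_sun−ω_arm) = −80(ω_ring−ω_arm),  ω_sun = 0, ω_ring = 1
20(0−ω_arm) = −80(1−ω_arm)  ⇒  100·ω_arm = 80  ⇒  ω_arm = 4/5
sun–planet mesh: 20·(0−4/5) = −30·(ω_p−ω_arm)  ⇒  ω_p−ω_arm = 8/15
ω_p = 4/5 + 8/15 = 4/3
scale: ω_p = 4/3 × 1753 rpm = +2337.3333 rpm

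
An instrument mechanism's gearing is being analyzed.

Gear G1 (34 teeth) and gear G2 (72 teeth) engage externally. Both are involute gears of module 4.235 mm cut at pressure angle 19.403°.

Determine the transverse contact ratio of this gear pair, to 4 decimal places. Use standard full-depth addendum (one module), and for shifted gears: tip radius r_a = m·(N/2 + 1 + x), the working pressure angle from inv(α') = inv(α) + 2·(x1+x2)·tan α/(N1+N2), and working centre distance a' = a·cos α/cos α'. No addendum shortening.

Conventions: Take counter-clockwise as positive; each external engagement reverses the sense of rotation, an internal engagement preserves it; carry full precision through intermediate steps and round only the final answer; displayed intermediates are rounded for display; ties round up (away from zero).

recognized (one external pair, fixed centres): single-mesh tooth geometry, m = 4.235, N1 = 34, N2 = 72
base radii: r_b1 = 67.906063, r_b2 = 143.801075
tip radii: r_a1 = 76.230000, r_a2 = 156.695000
no profile shift: α' = α, a' = a
action lengths: √(r_a1²−r_b1²) = 34.637833, √(r_a2²−r_b2²) = 62.246076
base pitch p_b = π·m·cos α = 12.549011
CR = (34.637833 + 62.246076 − 224.455000·sin 19.40300°)/12.549011 = 1.778435
contact ratio ≈ 1.7784

1.7784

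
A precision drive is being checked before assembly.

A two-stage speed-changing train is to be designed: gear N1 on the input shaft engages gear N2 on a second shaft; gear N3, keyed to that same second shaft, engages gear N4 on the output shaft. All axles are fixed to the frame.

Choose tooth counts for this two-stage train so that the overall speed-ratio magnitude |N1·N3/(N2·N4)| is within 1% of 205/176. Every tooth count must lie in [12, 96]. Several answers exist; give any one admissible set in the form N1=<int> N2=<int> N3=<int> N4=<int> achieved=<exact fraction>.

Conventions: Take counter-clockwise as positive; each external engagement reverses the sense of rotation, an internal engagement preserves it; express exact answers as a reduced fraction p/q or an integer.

N1=15 N2=12 N3=41 N4=44 achieved=205/176

2-stage fixed-axis compound train for ratio 205/176
target = 205/176 in lowest terms: an exact hit needs N1·N3 = k·205 and N2·N4 = k·176 for one integer k, every count in [12, 96]; additionally prefer no 1:1 stage (N1 ≠ N2, N3 ≠ N4)
k = 1…2: no 1:1-free in-range split of k·205 and k·176 into factor pairs; take k = 3
k = 3: N1·N3 = 615 = 15·41, N2·N4 = 528 = 12·44
achieved = 15·41/(12·44) = 205/176; |achieved − target| = 0 ≤ 41/3520 ✓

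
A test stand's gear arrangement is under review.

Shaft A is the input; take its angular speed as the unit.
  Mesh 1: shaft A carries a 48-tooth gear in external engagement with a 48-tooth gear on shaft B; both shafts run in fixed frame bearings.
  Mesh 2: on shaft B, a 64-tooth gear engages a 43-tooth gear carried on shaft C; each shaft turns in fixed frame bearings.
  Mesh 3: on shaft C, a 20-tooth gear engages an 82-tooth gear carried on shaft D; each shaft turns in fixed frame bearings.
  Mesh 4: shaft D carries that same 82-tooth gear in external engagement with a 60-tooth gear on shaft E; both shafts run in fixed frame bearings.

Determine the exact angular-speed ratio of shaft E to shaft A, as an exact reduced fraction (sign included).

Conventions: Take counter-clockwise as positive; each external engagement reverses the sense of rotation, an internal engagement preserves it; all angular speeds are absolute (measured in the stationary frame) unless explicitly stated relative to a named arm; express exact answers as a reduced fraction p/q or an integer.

64/129

class = fixed-axis compound train [4 meshes; 4 ratios multiply, 4 sense flips]
mesh 1 [48T→48T]: running ratio 1, sense −
mesh 2 [64T→43T]: running ratio 64/43, sense +
mesh 3 [20T→82T]: running ratio 640/1763, sense −
mesh 4 [82T→60T]: running ratio 64/129, sense +
ω_out/ω_in = 64/129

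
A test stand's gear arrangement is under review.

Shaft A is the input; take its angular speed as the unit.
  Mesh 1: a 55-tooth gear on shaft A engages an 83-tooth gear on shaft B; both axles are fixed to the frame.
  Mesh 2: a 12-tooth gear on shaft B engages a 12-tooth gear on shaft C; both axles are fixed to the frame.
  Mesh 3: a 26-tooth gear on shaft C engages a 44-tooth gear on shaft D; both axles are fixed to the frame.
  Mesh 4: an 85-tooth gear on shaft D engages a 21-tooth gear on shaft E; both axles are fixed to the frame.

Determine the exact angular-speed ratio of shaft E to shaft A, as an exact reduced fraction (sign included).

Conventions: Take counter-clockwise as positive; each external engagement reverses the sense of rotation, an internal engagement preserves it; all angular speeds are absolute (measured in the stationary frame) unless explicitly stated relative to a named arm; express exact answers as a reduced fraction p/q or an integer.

class = fixed-axis compound train [4 meshes; 4 ratios multiply, 4 sense flips]
mesh 1 [55T→83T]: running ratio 55/83, sense −
mesh 2 [12T→12T]: running ratio 55/83, sense +
mesh 3 [26T→44T]: running ratio 65/166, sense −
mesh 4 [85T→21T]: running ratio 5525/3486, sense +
ω_out/ω_in = 5525/3486

5525/3486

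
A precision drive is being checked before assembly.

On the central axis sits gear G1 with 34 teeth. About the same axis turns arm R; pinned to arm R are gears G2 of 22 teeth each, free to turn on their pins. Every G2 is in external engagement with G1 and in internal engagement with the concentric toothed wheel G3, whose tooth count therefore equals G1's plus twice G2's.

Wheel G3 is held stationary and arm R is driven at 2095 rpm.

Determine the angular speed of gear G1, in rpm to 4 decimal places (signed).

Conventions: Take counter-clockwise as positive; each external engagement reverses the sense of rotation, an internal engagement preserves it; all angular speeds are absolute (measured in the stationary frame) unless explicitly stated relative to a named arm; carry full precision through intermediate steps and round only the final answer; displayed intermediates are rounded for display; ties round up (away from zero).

+6901.1765 rpm

topology: planetary set — G1 34T / G2 22T / G3 78T, arm = carrier (Willis)
normalise by the input: solve with ω_arm = 1, then scale by 2095 rpm
ring teeth: 34 + 2·22 = 78
34(ω_sun−ω_arm) = −78(ω_ring−ω_arm),  ω_ring = 0, ω_arm = 1
ω_sun = 1 − (78/34)(0−1) = 56/17
scale: ω_sun = 56/17 × 2095 rpm = +6901.1765 rpm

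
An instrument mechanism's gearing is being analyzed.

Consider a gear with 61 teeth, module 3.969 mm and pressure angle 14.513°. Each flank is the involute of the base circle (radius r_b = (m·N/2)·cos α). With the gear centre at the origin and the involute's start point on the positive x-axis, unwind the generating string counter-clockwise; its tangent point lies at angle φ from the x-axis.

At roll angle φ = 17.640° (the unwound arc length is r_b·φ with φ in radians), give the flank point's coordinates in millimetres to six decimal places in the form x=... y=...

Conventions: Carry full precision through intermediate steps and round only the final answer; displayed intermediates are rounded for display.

class = single-mesh tooth geometry [base-circle involute, m = 3.969, 61T]
pitch radius r_p = m·N/2 = 3.969·61/2 = 121.054500
base radius r_b = r_p·cos α = 121.054500·cos 14.513° = 117.191748
roll angle φ = 17.640° = 0.30787608 rad
x = r_b·(cos φ + φ·sin φ) = 122.614990
y = r_b·(sin φ − φ·cos φ) = 1.129228

x=122.614990 y=1.129228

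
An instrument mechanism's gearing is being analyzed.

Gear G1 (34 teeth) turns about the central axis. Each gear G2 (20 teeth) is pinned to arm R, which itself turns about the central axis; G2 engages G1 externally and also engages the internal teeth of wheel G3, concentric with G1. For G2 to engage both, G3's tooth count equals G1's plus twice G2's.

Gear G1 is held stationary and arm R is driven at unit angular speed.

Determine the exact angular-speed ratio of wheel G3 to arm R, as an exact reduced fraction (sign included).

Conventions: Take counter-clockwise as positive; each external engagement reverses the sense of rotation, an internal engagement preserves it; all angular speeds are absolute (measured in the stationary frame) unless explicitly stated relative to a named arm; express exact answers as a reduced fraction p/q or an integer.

54/37

planetary set (34T centre, 20T on arm, 74T internal) — Willis relation
ring teeth: 34 + 2·20 = 74
34(ω_sun−ω_arm) = −74(ω_ring−ω_arm),  ω_sun = 0, ω_arm = 1
ω_ring = 1 − (34/74)(0−1) = 54/37
ω_out/ω_in = 54/37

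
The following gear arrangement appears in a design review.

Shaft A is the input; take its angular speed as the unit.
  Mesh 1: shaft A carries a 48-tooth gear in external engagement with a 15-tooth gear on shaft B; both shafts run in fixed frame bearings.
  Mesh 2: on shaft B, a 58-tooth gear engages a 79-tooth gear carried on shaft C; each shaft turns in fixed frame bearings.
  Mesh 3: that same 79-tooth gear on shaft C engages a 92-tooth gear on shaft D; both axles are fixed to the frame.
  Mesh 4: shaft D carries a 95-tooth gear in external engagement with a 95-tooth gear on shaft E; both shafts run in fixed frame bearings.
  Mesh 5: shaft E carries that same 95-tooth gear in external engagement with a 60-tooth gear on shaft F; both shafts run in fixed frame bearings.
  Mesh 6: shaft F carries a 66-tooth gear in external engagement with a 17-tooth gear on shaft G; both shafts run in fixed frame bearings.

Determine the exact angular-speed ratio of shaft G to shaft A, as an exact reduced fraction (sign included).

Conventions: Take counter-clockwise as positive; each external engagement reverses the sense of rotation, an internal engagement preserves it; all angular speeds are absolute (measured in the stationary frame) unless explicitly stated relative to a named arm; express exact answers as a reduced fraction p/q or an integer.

24244/1955

class = fixed-axis compound train [6 meshes; 6 ratios multiply, 6 sense flips]
mesh 1 [48T→15T]: running ratio 16/5, sense −
mesh 2 [58T→79T]: running ratio 928/395, sense +
mesh 3 [79T→92T]: running ratio 232/115, sense −
mesh 4 [95T→95T]: running ratio 232/115, sense +
mesh 5 [95T→60T]: running ratio 1102/345, sense −
mesh 6 [66T→17T]: running ratio 24244/1955, sense +
ω_out/ω_in = 24244/1955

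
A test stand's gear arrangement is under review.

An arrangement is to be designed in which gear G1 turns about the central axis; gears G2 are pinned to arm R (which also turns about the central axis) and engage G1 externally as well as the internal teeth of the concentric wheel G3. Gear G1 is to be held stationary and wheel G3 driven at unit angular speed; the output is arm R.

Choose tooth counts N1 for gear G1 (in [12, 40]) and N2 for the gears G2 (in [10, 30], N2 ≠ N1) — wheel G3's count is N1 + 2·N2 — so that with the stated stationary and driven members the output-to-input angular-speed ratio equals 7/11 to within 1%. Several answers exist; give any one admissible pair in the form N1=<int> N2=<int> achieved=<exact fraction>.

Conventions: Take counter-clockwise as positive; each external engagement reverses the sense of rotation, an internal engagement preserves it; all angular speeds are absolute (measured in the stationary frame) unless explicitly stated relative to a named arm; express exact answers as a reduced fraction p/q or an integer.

topology: planetary set — design target 7/11, arm = carrier (Willis)
Willis with ω_sun = 0: ω_arm/ω_ring = N3/(N1+N3); set equal to 7/11  ⇒  N3/N1 = (7/11)/(1 − 7/11) = 7/4
N3 = N1 + 2·N2  ⇒  N2/N1 = (N3/N1 − 1)/2 = (7/4 − 1)/2 = 3/8
smallest multiple with N1 ≥ 12 and N2 ≥ 10: k = 4  ⇒  N1 = 4·8 = 32, N2 = 4·3 = 12 (N1 ≤ 40, N2 ≤ 30, N2 ≠ N1 ✓), N3 = 32 + 2·12 = 56
check: N3/(N1+N3) with N1 = 32, N3 = 56 gives 7/11; |achieved − target| = 0 ≤ 7/1100 ✓

N1=32 N2=12 achieved=7/11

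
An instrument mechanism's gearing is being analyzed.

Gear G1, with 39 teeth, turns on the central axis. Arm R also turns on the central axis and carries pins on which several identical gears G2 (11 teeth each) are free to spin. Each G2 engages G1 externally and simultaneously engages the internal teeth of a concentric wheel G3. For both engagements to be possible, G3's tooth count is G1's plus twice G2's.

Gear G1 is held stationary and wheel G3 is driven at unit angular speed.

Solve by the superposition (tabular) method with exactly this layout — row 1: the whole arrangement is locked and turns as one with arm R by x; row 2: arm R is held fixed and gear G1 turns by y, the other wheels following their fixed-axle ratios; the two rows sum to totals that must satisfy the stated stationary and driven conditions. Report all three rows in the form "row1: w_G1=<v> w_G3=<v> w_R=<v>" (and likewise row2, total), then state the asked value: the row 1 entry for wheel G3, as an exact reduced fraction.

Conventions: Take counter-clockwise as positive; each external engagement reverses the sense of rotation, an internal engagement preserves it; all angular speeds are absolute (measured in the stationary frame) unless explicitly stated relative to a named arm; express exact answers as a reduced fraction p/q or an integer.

row1: w_G1=61/100 w_G3=61/100 w_R=61/100
row2: w_G1=-61/100 w_G3=39/100 w_R=0
total: w_G1=0 w_G3=1 w_R=61/100
asked value: 61/100

recognized (axles ride arm R): planetary set, 39/11/61 teeth
row 1 (train locked, turned with arm): all members turn x
superposition row 2 [arm held]: sun y, ring −(39/61)·y, arm 0
boundary: total ω_sun = x + y = 0 and total ω_ring = x − (39/61)·y = 1  ⇒  y = -61/100, x = 61/100
row 2 ring = −(39/61)·(-61/100) = 39/100
totals (row 1 + row 2): sun 61/100 + (-61/100) = 0, ring 61/100 + 39/100 = 1, arm 61/100 + 0 = 61/100
asked cell (row1, ring) = 61/100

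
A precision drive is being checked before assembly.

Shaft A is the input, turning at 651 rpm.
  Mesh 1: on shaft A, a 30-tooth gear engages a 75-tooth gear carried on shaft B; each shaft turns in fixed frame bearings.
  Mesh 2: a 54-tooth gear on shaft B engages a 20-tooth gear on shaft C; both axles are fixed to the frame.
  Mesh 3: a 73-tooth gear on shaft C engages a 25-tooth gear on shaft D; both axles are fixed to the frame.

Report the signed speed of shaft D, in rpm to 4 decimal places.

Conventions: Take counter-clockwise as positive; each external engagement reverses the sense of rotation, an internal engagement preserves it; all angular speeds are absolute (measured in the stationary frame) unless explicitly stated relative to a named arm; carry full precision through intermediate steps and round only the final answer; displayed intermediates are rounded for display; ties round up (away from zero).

-2052.9936 rpm

3-mesh fixed-axis compound train (all bearings frame-fixed)
mesh 1 [30T→75T]: ω = 651.0000×30/75 = 260.4000 rpm, sense flips to −
mesh 2 [54T→20T]: ω = 260.4000×54/20 = 703.0800 rpm, sense flips to +
mesh 3 [73T→25T]: ω = 703.0800×73/25 = 2052.9936 rpm, sense flips to −
signed output speed = -2052.9936 rpm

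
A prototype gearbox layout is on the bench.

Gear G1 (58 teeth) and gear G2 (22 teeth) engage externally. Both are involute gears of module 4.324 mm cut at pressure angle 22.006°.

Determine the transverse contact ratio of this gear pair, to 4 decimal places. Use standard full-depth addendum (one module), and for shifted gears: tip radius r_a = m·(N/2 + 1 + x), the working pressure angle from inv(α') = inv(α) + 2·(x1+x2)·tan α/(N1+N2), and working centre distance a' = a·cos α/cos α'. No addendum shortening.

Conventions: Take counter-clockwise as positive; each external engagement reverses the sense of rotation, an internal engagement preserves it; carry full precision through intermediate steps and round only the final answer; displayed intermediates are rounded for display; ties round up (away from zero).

1.5939

recognized (one external pair, fixed centres): single-mesh tooth geometry, m = 4.324, N1 = 58, N2 = 22
base radii: r_b1 = 116.260227, r_b2 = 44.098707
tip radii: r_a1 = 129.720000, r_a2 = 51.888000
no profile shift: α' = α, a' = a
action lengths: √(r_a1²−r_b1²) = 57.539882, √(r_a2²−r_b2²) = 27.343530
base pitch p_b = π·m·cos α = 12.594561
CR = (57.539882 + 27.343530 − 172.960000·sin 22.00600°)/12.594561 = 1.593915
contact ratio ≈ 1.5939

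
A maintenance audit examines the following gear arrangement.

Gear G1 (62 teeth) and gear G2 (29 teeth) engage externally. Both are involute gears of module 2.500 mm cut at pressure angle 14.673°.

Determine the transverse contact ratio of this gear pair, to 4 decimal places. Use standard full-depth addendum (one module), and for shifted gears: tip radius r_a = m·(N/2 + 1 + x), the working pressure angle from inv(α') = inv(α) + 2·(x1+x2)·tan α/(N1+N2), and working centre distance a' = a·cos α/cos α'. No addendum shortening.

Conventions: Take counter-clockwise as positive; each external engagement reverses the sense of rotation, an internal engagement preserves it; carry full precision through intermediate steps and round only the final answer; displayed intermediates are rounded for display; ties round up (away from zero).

2.0514

class = single-mesh tooth geometry [involute pair 62T × 29T, m = 2.500]
base radii: r_b1 = 74.972510, r_b2 = 35.067787
tip radii: r_a1 = 80.000000, r_a2 = 38.750000
no profile shift: α' = α, a' = a
action lengths: √(r_a1²−r_b1²) = 27.912770, √(r_a2²−r_b2²) = 16.486747
base pitch p_b = π·m·cos α = 7.597842
CR = (27.912770 + 16.486747 − 113.750000·sin 14.67300°)/7.597842 = 2.051425
contact ratio ≈ 2.0514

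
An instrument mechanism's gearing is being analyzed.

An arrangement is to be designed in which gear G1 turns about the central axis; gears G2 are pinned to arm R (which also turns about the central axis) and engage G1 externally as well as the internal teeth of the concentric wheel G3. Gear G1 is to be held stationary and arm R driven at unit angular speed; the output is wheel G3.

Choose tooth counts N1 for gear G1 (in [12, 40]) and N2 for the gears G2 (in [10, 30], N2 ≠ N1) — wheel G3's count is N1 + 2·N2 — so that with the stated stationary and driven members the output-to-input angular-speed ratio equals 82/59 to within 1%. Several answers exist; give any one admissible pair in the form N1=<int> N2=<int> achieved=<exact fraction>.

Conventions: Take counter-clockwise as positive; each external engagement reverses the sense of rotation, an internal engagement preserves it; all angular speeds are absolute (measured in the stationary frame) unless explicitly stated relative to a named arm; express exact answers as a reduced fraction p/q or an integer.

N1=23 N2=18 achieved=82/59

planetary set to be sized for 82/59 (Willis relation)
Willis with ω_sun = 0: ω_ring/ω_arm = (N1+N3)/N3; set equal to 82/59  ⇒  N3/N1 = 1/(82/59 − 1) = 59/23
N3 = N1 + 2·N2  ⇒  N2/N1 = (N3/N1 − 1)/2 = (59/23 − 1)/2 = 18/23
smallest multiple with N1 ≥ 12 and N2 ≥ 10: k = 1  ⇒  N1 = 1·23 = 23, N2 = 1·18 = 18 (N1 ≤ 40, N2 ≤ 30, N2 ≠ N1 ✓), N3 = 23 + 2·18 = 59
check: (N1+N3)/N3 with N1 = 23, N3 = 59 gives 82/59; |achieved − target| = 0 ≤ 41/2950 ✓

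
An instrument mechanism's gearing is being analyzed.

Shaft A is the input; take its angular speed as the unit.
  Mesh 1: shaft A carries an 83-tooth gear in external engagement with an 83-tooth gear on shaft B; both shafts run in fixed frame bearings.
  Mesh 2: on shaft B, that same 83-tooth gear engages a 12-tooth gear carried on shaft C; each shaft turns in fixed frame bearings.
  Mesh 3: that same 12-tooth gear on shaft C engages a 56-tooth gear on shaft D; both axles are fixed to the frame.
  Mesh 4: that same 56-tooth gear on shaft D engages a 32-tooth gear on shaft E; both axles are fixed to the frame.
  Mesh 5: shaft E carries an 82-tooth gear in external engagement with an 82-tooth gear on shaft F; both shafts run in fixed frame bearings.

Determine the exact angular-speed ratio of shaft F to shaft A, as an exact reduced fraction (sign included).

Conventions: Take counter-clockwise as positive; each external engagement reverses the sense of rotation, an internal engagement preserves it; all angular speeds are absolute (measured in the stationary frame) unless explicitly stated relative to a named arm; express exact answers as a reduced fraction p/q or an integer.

-83/32

class = fixed-axis compound train [5 meshes; 5 ratios multiply, 5 sense flips]
mesh 1 [83T→83T]: running ratio 1, sense −
mesh 2 [83T→12T]: running ratio 83/12, sense +
mesh 3 [12T→56T]: running ratio 83/56, sense −
mesh 4 [56T→32T]: running ratio 83/32, sense +
mesh 5 [82T→82T]: running ratio 83/32, sense −
ω_out/ω_in = -83/32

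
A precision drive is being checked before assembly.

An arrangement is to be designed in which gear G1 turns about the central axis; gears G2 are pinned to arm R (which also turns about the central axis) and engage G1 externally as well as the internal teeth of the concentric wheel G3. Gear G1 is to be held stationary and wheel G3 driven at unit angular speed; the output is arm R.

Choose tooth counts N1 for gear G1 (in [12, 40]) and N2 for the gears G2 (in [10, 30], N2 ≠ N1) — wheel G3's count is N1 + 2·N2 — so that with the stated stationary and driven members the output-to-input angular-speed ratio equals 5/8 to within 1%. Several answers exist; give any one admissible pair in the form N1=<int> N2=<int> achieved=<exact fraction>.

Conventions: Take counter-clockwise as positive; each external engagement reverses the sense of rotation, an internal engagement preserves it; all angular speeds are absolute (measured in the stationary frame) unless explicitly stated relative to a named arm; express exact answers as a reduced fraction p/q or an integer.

N1=30 N2=10 achieved=5/8

design class (target 5/8): planetary set
Willis with ω_sun = 0: ω_arm/ω_ring = N3/(N1+N3); set equal to 5/8  ⇒  N3/N1 = (5/8)/(1 − 5/8) = 5/3
N3 = N1 + 2·N2  ⇒  N2/N1 = (N3/N1 − 1)/2 = (5/3 − 1)/2 = 1/3
smallest multiple with N1 ≥ 12 and N2 ≥ 10: k = 10  ⇒  N1 = 10·3 = 30, N2 = 10·1 = 10 (N1 ≤ 40, N2 ≤ 30, N2 ≠ N1 ✓), N3 = 30 + 2·10 = 50
check: N3/(N1+N3) with N1 = 30, N3 = 50 gives 5/8; |achieved − target| = 0 ≤ 1/160 ✓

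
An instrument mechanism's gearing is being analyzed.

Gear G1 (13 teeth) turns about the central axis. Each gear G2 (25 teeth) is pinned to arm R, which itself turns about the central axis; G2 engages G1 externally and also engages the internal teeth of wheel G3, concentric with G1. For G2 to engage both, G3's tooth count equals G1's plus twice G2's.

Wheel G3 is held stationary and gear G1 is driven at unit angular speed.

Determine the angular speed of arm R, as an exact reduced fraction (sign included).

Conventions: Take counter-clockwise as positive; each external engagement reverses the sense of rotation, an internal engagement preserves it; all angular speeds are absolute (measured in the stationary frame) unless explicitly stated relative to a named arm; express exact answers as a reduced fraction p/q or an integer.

13/76

recognized (axles ride arm R): planetary set, 13/25/63 teeth
ring teeth: 13 + 2·25 = 63
13(ω_sun−ω_arm) = −63(ω_ring−ω_arm),  ω_ring = 0, ω_sun = 1
13(1−ω_arm) = −63(0−ω_arm)  ⇒  76·ω_arm = 13  ⇒  ω_arm = 13/76
exact speed ratio = 13/76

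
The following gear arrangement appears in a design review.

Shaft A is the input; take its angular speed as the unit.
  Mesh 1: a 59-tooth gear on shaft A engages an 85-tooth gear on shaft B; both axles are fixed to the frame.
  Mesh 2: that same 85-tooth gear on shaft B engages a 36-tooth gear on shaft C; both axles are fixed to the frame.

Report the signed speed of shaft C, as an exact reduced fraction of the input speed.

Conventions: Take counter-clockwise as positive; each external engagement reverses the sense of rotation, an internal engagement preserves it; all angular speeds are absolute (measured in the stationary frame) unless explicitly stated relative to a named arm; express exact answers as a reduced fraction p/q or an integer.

2-mesh fixed-axis compound train (all bearings frame-fixed)
mesh 1 [59T→85T]: |ω|/ω_in = 1×59/85 = 59/85, sense flips to −
mesh 2 [85T→36T]: |ω|/ω_in = (59/85)×85/36 = 59/36, sense flips to +
signed output speed (× input speed) = 59/36

59/36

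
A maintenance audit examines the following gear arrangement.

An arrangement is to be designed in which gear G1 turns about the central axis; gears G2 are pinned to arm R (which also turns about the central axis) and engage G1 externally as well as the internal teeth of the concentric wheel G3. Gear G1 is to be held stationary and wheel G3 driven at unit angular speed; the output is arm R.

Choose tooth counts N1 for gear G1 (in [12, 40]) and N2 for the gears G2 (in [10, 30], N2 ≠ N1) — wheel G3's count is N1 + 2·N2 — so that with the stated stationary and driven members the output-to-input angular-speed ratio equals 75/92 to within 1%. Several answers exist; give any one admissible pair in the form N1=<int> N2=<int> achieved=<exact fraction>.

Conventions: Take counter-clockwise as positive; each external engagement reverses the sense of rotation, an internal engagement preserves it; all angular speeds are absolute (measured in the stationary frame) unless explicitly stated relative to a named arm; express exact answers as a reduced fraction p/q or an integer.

topology: planetary set — design target 75/92, arm = carrier (Willis)
Willis with ω_sun = 0: ω_arm/ω_ring = N3/(N1+N3); set equal to 75/92  ⇒  N3/N1 = (75/92)/(1 − 75/92) = 75/17
N3 = N1 + 2·N2  ⇒  N2/N1 = (N3/N1 − 1)/2 = (75/17 − 1)/2 = 29/17
smallest multiple with N1 ≥ 12 and N2 ≥ 10: k = 1  ⇒  N1 = 1·17 = 17, N2 = 1·29 = 29 (N1 ≤ 40, N2 ≤ 30, N2 ≠ N1 ✓), N3 = 17 + 2·29 = 75
check: N3/(N1+N3) with N1 = 17, N3 = 75 gives 75/92; |achieved − target| = 0 ≤ 3/368 ✓

N1=17 N2=29 achieved=75/92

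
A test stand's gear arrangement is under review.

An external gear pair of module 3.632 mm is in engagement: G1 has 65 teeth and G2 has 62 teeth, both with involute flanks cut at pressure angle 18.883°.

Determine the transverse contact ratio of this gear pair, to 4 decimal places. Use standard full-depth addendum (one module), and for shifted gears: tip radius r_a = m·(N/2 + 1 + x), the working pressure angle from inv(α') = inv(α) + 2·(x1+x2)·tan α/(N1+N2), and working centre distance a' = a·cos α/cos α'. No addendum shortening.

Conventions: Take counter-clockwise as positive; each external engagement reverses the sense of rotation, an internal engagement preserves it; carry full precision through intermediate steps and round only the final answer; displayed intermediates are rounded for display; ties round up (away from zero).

class = single-mesh tooth geometry [involute pair 65T × 62T, m = 3.632]
base radii: r_b1 = 111.687255, r_b2 = 106.532459
tip radii: r_a1 = 121.672000, r_a2 = 116.224000
no profile shift: α' = α, a' = a
action lengths: √(r_a1²−r_b1²) = 48.270411, √(r_a2²−r_b2²) = 46.463462
base pitch p_b = π·m·cos α = 10.796180
CR = (48.270411 + 46.463462 − 230.632000·sin 18.88300°)/10.796180 = 1.861111
contact ratio ≈ 1.8611

1.8611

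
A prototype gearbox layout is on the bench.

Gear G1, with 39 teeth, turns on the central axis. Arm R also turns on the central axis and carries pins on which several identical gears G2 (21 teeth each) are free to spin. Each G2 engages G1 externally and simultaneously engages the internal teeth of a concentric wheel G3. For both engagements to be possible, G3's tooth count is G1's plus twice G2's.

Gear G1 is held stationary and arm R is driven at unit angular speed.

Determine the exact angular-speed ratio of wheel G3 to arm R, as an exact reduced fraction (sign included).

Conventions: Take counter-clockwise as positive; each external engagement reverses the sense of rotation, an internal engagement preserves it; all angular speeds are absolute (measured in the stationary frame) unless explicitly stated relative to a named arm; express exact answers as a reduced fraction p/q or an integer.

40/27

planetary set (39T centre, 21T on arm, 81T internal) — Willis relation
ring teeth: 39 + 2·21 = 81
39(ω_sun−ω_arm) = −81(ω_ring−ω_arm),  ω_sun = 0, ω_arm = 1
ω_ring = 1 − (39/81)(0−1) = 40/27
ω_out/ω_in = 40/27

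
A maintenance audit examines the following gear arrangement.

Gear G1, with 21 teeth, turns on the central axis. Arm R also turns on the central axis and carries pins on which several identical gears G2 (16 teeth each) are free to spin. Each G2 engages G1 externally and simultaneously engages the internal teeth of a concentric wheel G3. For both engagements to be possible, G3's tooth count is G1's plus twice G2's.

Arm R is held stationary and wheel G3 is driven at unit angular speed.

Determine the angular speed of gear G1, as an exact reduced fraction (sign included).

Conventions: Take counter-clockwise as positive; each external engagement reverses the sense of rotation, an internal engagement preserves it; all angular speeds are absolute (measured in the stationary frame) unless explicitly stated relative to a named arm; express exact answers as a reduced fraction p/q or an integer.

planetary set (21T centre, 16T on arm, 53T internal) — Willis relation
ring teeth: 21 + 2·16 = 53
21(ω_sun−ω_arm) = −53(ω_ring−ω_arm),  ω_arm = 0, ω_ring = 1
ω_sun = 0 − (53/21)(1−0) = -53/21
exact speed ratio = -53/21

-53/21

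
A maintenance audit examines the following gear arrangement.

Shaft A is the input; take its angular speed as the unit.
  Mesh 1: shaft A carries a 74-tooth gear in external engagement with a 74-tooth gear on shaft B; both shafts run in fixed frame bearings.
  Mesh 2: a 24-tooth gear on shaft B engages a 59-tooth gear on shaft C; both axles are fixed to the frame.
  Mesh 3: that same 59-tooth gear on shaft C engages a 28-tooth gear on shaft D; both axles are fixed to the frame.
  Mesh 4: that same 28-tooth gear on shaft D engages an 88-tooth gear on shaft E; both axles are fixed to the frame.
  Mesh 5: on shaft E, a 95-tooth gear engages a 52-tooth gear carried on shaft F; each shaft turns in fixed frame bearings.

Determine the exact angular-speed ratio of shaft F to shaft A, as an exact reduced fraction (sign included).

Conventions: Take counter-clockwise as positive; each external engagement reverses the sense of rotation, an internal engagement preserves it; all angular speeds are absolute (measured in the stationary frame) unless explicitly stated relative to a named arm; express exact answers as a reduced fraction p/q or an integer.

-285/572

class = fixed-axis compound train [5 meshes; 5 ratios multiply, 5 sense flips]
mesh 1 [74T→74T]: running ratio 1, sense −
mesh 2 [24T→59T]: running ratio 24/59, sense +
mesh 3 [59T→28T]: running ratio 6/7, sense −
mesh 4 [28T→88T]: running ratio 3/11, sense +
mesh 5 [95T→52T]: running ratio 285/572, sense −
ω_out/ω_in = -285/572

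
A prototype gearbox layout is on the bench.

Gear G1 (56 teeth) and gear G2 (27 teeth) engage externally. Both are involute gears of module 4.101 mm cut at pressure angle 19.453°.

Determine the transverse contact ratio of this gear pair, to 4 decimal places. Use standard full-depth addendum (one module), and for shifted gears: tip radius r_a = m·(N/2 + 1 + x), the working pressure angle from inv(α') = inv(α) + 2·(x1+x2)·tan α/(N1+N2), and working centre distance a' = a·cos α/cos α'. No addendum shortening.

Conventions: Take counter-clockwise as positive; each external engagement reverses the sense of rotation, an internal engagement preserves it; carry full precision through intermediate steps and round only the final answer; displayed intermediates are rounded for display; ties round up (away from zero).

1.7287

recognized (one external pair, fixed centres): single-mesh tooth geometry, m = 4.101, N1 = 56, N2 = 27
base radii: r_b1 = 108.273043, r_b2 = 52.203074
tip radii: r_a1 = 118.929000, r_a2 = 59.464500
no profile shift: α' = α, a' = a
action lengths: √(r_a1²−r_b1²) = 49.204219, √(r_a2²−r_b2²) = 28.475705
base pitch p_b = π·m·cos α = 12.148207
CR = (49.204219 + 28.475705 − 170.191500·sin 19.45300°)/12.148207 = 1.728688
contact ratio ≈ 1.7287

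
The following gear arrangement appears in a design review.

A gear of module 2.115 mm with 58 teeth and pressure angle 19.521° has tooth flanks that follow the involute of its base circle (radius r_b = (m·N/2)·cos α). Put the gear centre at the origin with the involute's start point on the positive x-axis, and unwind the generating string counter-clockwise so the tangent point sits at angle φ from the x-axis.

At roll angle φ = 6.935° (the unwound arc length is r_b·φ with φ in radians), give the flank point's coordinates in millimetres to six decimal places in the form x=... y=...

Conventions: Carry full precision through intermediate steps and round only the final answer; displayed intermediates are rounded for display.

x=58.231322 y=0.034120

recognized (one wheel, involute flank): single-mesh tooth geometry, m = 2.115, N = 58
pitch radius r_p = m·N/2 = 2.115·58/2 = 61.335000
base radius r_b = r_p·cos α = 61.335000·cos 19.521° = 57.809408
roll angle φ = 6.935° = 0.12103858 rad
x = r_b·(cos φ + φ·sin φ) = 58.231322
y = r_b·(sin φ − φ·cos φ) = 0.034120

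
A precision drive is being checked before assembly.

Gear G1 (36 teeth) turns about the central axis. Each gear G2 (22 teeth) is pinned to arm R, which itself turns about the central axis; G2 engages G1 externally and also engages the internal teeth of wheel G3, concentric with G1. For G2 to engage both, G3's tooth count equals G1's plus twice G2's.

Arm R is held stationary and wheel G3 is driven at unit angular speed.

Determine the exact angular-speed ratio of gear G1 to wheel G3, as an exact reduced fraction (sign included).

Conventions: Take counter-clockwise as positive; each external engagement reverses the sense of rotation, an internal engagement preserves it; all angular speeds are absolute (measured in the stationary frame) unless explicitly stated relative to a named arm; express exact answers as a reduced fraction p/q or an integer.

-20/9

recognized (axles ride arm R): planetary set, 36/22/80 teeth
ring teeth: 36 + 2·22 = 80
36(ω_sun−ω_arm) = −80(ω_ring−ω_arm),  ω_arm = 0, ω_ring = 1
ω_sun = 0 − (80/36)(1−0) = -20/9
ω_out/ω_in = -20/9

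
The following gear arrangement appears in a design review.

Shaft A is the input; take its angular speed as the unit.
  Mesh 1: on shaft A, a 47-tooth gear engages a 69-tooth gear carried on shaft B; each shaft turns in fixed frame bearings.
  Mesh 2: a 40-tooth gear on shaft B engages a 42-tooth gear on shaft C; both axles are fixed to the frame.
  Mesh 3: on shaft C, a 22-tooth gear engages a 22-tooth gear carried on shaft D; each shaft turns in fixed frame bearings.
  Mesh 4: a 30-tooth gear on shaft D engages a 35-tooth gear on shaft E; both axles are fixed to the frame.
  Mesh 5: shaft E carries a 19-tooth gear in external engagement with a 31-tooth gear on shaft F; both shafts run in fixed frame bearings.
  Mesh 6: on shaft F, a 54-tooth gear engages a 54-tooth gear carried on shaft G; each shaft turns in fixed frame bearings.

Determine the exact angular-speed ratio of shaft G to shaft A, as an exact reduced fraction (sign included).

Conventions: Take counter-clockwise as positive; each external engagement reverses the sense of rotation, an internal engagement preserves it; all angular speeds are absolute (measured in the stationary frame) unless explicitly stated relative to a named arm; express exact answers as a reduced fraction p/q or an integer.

class = fixed-axis compound train [6 meshes; 6 ratios multiply, 6 sense flips]
mesh 1 [47T→69T]: running ratio 47/69, sense −
mesh 2 [40T→42T]: running ratio 940/1449, sense +
mesh 3 [22T→22T]: running ratio 940/1449, sense −
mesh 4 [30T→35T]: running ratio 1880/3381, sense +
mesh 5 [19T→31T]: running ratio 35720/104811, sense −
mesh 6 [54T→54T]: running ratio 35720/104811, sense +
ω_out/ω_in = 35720/104811

35720/104811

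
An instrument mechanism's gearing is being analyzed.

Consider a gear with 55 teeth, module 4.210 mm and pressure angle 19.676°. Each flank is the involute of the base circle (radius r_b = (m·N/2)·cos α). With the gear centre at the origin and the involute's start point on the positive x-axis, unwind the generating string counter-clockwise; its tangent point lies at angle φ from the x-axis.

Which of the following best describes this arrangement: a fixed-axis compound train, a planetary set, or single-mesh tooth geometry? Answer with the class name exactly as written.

single-mesh involute tooth geometry (55T wheel at module 4.210)
classification: single-mesh tooth geometry

single-mesh tooth geometry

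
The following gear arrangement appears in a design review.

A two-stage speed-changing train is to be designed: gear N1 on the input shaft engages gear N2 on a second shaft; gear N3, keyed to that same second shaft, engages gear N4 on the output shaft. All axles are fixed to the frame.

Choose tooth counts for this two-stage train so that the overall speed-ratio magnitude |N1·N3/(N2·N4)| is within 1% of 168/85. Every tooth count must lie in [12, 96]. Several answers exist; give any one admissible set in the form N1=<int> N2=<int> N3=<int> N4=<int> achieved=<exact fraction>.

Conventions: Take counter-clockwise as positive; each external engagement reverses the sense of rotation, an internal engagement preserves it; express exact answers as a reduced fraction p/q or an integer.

N1=12 N2=15 N3=42 N4=17 achieved=168/85

design class (target 168/85): fixed-axis compound train
target = 168/85 in lowest terms: an exact hit needs N1·N3 = k·168 and N2·N4 = k·85 for one integer k, every count in [12, 96]; additionally prefer no 1:1 stage (N1 ≠ N2, N3 ≠ N4)
k = 1…2: no 1:1-free in-range split of k·168 and k·85 into factor pairs; take k = 3
k = 3: N1·N3 = 504 = 12·42, N2·N4 = 255 = 15·17
achieved = 12·42/(15·17) = 168/85; |achieved − target| = 0 ≤ 42/2125 ✓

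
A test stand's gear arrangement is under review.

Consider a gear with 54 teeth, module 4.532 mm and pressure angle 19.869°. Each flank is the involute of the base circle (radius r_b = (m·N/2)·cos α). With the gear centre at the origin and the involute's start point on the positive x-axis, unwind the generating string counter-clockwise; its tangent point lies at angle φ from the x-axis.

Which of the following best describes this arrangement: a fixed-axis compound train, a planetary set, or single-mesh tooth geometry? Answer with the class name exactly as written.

recognized (one wheel, involute flank): single-mesh tooth geometry, m = 4.532, N = 54
classification: single-mesh tooth geometry

single-mesh tooth geometry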